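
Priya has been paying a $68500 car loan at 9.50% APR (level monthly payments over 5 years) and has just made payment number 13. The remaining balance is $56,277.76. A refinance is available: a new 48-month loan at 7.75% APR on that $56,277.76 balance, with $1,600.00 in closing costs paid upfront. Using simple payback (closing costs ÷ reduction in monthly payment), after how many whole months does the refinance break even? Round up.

Current payment = 68,500 × 9.5%/12 / (1 − (1+0.0079167)^−60) = $1,438.63.
Refinanced payment = 56,277.76 × 0.0064583 / (1 − (1+0.0064583)^−48) = $1,367.31.
Monthly savings = $1,438.63 − $1,367.31 = $71.32.
Break-even = $1,600.00 / $71.32 = 22.43 → 23 months.

23 months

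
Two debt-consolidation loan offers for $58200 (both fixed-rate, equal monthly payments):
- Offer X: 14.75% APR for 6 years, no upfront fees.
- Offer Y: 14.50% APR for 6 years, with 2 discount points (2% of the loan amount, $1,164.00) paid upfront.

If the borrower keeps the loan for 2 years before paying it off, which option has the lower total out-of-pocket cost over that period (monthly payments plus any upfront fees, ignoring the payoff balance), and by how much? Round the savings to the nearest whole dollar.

Offer X: monthly rate = 14.75%/12 = 0.0122917; payment = 58,200 × 0.0122917 / (1 − (1+0.0122917)^−72) = $1,222.75.
Offer Y: at 14.50% the monthly rate is 0.0120833, so the payment is 58,200 × 0.0120833 / (1 − 1.0120833^−72) = $1,214.89.
Over 24 months: Offer X costs 24 × $1,222.75 = $29,346.00; Offer Y costs 24 × $1,214.89 + $1,164.00 = $30,321.36.
Offer X is cheaper by $30,321.36 − $29,346.00 = $975.36.

Offer X by $975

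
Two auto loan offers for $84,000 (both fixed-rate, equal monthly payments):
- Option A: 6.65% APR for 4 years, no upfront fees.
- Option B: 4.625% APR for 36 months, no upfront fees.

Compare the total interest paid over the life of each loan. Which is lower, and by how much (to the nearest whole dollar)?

Option A: at 6.65% the monthly rate is 0.0055417, so the payment is 84,000 × 0.0055417 / (1 − 1.0055417^−48) = $1,997.87.
Total interest on Option A = 48 × $1,997.87 − $84,000 = $11,897.76.
Option B: monthly rate = 4.625%/12 = 0.0038542; payment = 84,000 × 0.0038542 / (1 − (1+0.0038542)^−36) = $2,503.44.
Total interest on Option B = 36 × $2,503.44 − $84,000 = $6,123.84.
Option B is lower by $5,773.92.

Option B by $5,774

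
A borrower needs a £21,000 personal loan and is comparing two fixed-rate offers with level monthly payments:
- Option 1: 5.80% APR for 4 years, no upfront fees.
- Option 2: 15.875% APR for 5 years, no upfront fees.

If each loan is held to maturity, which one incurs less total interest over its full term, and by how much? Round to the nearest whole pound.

Option 1: at 5.80% the monthly rate is 0.0048333, so the payment is 21,000 × 0.0048333 / (1 − 1.0048333^−48) = £491.26.
Total interest on Option 1 = 48 × £491.26 − £21,000 = £2,580.48.
Option 2: monthly rate = 15.875%/12 = 0.0132292; payment = 21,000 × 0.0132292 / (1 − (1+0.0132292)^−60) = £509.29.
Total interest on Option 2 = 60 × £509.29 − £21,000 = £9,557.40.
Option 1 is lower by £6,976.92.

Option 1 by £6,977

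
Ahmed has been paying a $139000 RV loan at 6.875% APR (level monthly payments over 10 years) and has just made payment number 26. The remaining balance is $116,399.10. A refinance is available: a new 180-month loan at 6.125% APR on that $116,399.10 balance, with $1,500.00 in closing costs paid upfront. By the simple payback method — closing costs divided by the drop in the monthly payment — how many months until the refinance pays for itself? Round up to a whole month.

Current payment = 139,000 × 6.875%/12 / (1 − (1+0.0057292)^−120) = $1,604.97.
Refinanced payment = 116,399.10 × 0.0051042 / (1 − (1+0.0051042)^−180) = $990.12.
Monthly savings = $1,604.97 − $990.12 = $614.85.
Break-even = $1,500.00 / $614.85 = 2.44 → 3 months.

3 months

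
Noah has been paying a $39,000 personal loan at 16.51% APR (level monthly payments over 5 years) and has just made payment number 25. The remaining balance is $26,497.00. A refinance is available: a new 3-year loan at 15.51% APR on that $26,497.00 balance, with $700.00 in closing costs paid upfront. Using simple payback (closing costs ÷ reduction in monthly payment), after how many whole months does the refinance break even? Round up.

21 months

Current payment = 39,000 × 16.51%/12 / (1 − (1+0.0137583)^−60) = $959.00.
Refinanced payment = 26,497.00 × 0.0129250 / (1 − (1+0.0129250)^−36) = $925.16.
Monthly savings = $959.00 − $925.16 = $33.84.
Break-even = $700.00 / $33.84 = 20.69 → 21 months.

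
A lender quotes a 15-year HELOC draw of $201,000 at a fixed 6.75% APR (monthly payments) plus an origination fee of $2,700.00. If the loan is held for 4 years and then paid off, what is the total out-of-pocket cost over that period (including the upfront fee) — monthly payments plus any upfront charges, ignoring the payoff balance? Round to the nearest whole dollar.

$88,076

Monthly rate = 6.75%/12 = 0.0056250; payment = 201,000 × 0.0056250 / (1 − (1+0.0056250)^−180) = $1,778.67.
Total outlay = 48 × $1,778.67 + $2,700.00 = $88,076.16.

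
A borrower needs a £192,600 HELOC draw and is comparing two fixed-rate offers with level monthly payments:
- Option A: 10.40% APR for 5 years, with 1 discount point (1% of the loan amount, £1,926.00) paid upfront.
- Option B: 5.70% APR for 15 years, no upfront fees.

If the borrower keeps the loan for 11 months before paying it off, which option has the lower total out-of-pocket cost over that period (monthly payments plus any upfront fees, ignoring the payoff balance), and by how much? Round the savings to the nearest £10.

Option B by £29,820

Option A: monthly rate = 10.4%/12 = 0.0086667; payment = 192,600 × 0.0086667 / (1 − (1+0.0086667)^−60) = £4,130.19.
Option B: at 5.70% the monthly rate is 0.0047500, so the payment is 192,600 × 0.0047500 / (1 − 1.0047500^−180) = £1,594.22.
Over 11 months: Option A costs 11 × £4,130.19 + £1,926.00 = £47,358.09; Option B costs 11 × £1,594.22 = £17,536.42.
Option B is cheaper by £47,358.09 − £17,536.42 = £29,821.67.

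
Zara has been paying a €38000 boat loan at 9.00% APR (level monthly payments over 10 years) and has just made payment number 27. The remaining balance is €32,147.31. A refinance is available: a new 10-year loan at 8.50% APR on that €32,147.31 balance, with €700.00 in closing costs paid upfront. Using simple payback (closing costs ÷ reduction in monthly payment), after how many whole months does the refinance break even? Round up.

9 months

Current payment = 38,000 × 9%/12 / (1 − (1+0.0075000)^−120) = €481.37.
Refinanced payment = 32,147.31 × 0.0070833 / (1 − (1+0.0070833)^−120) = €398.58.
Monthly savings = €481.37 − €398.58 = €82.79.
Break-even = €700.00 / €82.79 = 8.46 → 9 months.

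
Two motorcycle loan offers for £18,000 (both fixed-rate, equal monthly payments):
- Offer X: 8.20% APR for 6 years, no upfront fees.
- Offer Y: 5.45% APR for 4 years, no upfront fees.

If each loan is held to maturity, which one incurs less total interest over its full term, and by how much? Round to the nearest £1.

Offer Y by £2,776

Offer X: monthly rate = 8.2%/12 = 0.0068333; payment = 18,000 × 0.0068333 / (1 − (1+0.0068333)^−72) = £317.36.
Total interest on Offer X = 72 × £317.36 − £18,000 = £4,849.92.
Offer Y: monthly rate = 5.45%/12 = 0.0045417; payment = 18,000 × 0.0045417 / (1 − (1+0.0045417)^−48) = £418.21.
Total interest on Offer Y = 48 × £418.21 − £18,000 = £2,074.08.
Offer Y is lower by £2,775.84.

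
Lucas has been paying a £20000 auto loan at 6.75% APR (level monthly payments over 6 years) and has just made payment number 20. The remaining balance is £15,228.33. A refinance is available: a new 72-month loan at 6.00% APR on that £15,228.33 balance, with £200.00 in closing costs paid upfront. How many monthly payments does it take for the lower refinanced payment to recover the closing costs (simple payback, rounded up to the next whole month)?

3 months

Current payment = 20,000 × 6.75%/12 / (1 − (1+0.0056250)^−72) = £338.58.
Refinanced payment = 15,228.33 × 0.0050000 / (1 − (1+0.0050000)^−72) = £252.38.
Monthly savings = £338.58 − £252.38 = £86.20.
Break-even = £200.00 / £86.20 = 2.32 → 3 months.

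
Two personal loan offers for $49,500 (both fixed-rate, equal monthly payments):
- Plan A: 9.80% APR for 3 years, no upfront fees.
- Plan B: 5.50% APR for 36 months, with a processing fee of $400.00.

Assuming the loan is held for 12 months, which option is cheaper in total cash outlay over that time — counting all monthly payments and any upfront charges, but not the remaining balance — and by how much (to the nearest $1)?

Plan B by $775

Plan A: monthly rate = 9.8%/12 = 0.0081667; payment = 49,500 × 0.0081667 / (1 − (1+0.0081667)^−36) = $1,592.58.
Plan B: at 5.50% the monthly rate is 0.0045833, so the payment is 49,500 × 0.0045833 / (1 − 1.0045833^−36) = $1,494.70.
Over 12 months: Plan A costs 12 × $1,592.58 = $19,110.96; Plan B costs 12 × $1,494.70 + $400.00 = $18,336.40.
Plan B is cheaper by $19,110.96 − $18,336.40 = $774.56.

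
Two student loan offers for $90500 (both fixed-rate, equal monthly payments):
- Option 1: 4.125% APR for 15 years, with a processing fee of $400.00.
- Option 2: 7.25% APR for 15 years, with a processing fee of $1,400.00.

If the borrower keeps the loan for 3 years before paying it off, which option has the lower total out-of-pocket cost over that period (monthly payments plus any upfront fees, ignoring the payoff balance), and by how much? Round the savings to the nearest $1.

Option 1 by $6,437

Option 1: at 4.125% the monthly rate is 0.0034375, so the payment is 90,500 × 0.0034375 / (1 − 1.0034375^−180) = $675.10.
Option 2: monthly rate = 7.25%/12 = 0.0060417; payment = 90,500 × 0.0060417 / (1 − (1+0.0060417)^−180) = $826.14.
Over 36 months: Option 1 costs 36 × $675.10 + $400.00 = $24,703.60; Option 2 costs 36 × $826.14 + $1,400.00 = $31,141.04.
Option 1 is cheaper by $31,141.04 − $24,703.60 = $6,437.44.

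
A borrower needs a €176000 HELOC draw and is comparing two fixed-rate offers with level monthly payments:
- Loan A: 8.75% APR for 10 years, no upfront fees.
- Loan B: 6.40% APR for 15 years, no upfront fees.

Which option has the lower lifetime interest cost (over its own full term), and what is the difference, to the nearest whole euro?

Loan A by €9,538

Loan A: at 8.75% the monthly rate is 0.0072917, so the payment is 176,000 × 0.0072917 / (1 − 1.0072917^−120) = €2,205.75.
Total interest on Loan A = 120 × €2,205.75 − €176,000 = €88,690.00.
Loan B: monthly rate = 6.4%/12 = 0.0053333; payment = 176,000 × 0.0053333 / (1 − (1+0.0053333)^−180) = €1,523.49.
Total interest on Loan B = 180 × €1,523.49 − €176,000 = €98,228.20.
Loan A is lower by €9,538.20.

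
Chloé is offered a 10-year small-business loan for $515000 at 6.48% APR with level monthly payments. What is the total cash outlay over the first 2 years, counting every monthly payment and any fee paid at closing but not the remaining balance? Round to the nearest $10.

At 6.48% the monthly rate is 0.0054000, so the payment is 515,000 × 0.0054000 / (1 − 1.0054000^−120) = $5,842.48.
Total outlay = 24 × $5,842.48 = $140,219.52.

$140,220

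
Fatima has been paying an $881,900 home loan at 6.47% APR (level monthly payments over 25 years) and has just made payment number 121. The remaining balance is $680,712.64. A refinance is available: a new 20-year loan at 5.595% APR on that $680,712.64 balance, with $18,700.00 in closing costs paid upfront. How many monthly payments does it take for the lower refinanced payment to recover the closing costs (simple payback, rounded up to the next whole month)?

Current payment = 881,900 × 6.47%/12 / (1 − (1+0.0053917)^−300) = $5,938.13.
Refinanced payment = 680,712.64 × 0.0046625 / (1 − (1+0.0046625)^−240) = $4,719.14.
Monthly savings = $5,938.13 − $4,719.14 = $1,218.99.
Break-even = $18,700.00 / $1,218.99 = 15.34 → 16 months.

16 months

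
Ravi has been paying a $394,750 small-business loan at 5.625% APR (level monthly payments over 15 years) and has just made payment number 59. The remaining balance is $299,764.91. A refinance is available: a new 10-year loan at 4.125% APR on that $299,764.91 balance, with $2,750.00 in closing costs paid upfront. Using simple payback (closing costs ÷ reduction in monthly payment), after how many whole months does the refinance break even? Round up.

Current payment = 394,750 × 5.625%/12 / (1 − (1+0.0046875)^−180) = $3,251.68.
Refinanced payment = 299,764.91 × 0.0034375 / (1 − (1+0.0034375)^−120) = $3,052.81.
Monthly savings = $3,251.68 − $3,052.81 = $198.87.
Break-even = $2,750.00 / $198.87 = 13.83 → 14 months.

14 months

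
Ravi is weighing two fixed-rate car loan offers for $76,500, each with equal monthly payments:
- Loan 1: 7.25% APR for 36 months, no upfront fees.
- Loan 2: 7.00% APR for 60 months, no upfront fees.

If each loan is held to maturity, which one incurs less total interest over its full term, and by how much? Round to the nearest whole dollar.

Loan 1: monthly rate = 7.25%/12 = 0.0060417; payment = 76,500 × 0.0060417 / (1 − (1+0.0060417)^−36) = $2,370.85.
Total interest on Loan 1 = 36 × $2,370.85 − $76,500 = $8,850.60.
Loan 2: monthly rate = 7%/12 = 0.0058333; payment = 76,500 × 0.0058333 / (1 − (1+0.0058333)^−60) = $1,514.79.
Total interest on Loan 2 = 60 × $1,514.79 − $76,500 = $14,387.40.
Loan 1 is lower by $5,536.80.

Loan 1 by $5,537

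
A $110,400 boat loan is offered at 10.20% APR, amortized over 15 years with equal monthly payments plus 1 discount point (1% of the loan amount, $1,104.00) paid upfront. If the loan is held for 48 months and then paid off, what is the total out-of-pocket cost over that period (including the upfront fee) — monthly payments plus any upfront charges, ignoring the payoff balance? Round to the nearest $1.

Monthly rate = 10.2%/12 = 0.0085000; payment = 110,400 × 0.0085000 / (1 − (1+0.0085000)^−180) = $1,199.91.
Total outlay = 48 × $1,199.91 + $1,104.00 = $58,699.68.

$58,700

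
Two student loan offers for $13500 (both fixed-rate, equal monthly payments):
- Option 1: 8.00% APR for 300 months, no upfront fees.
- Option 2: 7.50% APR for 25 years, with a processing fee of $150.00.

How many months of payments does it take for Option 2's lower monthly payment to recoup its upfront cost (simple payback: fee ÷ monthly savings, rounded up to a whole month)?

Option 1: monthly rate = 8%/12 = 0.0066667; payment = 13,500 × 0.0066667 / (1 − (1+0.0066667)^−300) = $104.20.
Option 2: at 7.50% the monthly rate is 0.0062500, so the payment is 13,500 × 0.0062500 / (1 − 1.0062500^−300) = $99.76.
Monthly savings = $104.20 − $99.76 = $4.44.
Break-even = $150.00 / $4.44 = 33.78 → 34 months.

34 months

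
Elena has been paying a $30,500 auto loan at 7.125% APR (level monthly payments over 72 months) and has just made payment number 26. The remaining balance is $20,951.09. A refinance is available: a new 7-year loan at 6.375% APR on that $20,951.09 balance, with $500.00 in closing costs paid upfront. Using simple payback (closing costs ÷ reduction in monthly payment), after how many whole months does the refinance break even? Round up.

3 months

Current payment = 30,500 × 7.125%/12 / (1 − (1+0.0059375)^−72) = $521.83.
Refinanced payment = 20,951.09 × 0.0053125 / (1 − (1+0.0053125)^−84) = $309.85.
Monthly savings = $521.83 − $309.85 = $211.98.
Break-even = $500.00 / $211.98 = 2.36 → 3 months.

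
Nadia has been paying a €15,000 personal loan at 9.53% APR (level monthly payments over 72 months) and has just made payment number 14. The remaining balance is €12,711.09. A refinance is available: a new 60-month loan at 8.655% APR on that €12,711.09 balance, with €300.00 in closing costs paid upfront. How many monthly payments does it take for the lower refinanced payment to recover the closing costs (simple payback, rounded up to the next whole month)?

24 months

Current payment = 15,000 × 9.53%/12 / (1 − (1+0.0079417)^−72) = €274.35.
Refinanced payment = 12,711.09 × 0.0072125 / (1 − (1+0.0072125)^−60) = €261.74.
Monthly savings = €274.35 − €261.74 = €12.61.
Break-even = €300.00 / €12.61 = 23.79 → 24 months.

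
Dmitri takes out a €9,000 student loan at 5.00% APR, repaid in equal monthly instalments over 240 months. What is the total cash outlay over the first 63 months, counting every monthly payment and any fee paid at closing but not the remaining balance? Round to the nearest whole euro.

At 5.00% the monthly rate is 0.0041667, so the payment is 9,000 × 0.0041667 / (1 − 1.0041667^−240) = €59.40.
Total outlay = 63 × €59.40 = €3,742.20.

€3,742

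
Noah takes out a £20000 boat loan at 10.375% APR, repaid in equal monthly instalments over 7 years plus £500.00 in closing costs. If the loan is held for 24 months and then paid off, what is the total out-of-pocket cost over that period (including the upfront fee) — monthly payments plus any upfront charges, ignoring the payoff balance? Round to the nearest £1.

At 10.375% the monthly rate is 0.0086458, so the payment is 20,000 × 0.0086458 / (1 − 1.0086458^−84) = £335.91.
Total outlay = 24 × £335.91 + £500.00 = £8,561.84.

£8,562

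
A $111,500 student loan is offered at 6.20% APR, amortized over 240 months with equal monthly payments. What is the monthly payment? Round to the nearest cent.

At 6.20% the monthly rate is 0.0051667, so the payment is 111,500 × 0.0051667 / (1 − 1.0051667^−240) = $811.74.

$811.74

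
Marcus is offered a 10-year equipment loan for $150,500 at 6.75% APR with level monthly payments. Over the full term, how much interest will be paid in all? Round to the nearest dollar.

$56,872

Monthly rate = 6.75%/12 = 0.0056250; payment = 150,500 × 0.0056250 / (1 − (1+0.0056250)^−120) = $1,728.10.
Total paid = 120 × $1,728.10 = $207,372.00; interest = $207,372.00 − $150,500 = $56,872.00.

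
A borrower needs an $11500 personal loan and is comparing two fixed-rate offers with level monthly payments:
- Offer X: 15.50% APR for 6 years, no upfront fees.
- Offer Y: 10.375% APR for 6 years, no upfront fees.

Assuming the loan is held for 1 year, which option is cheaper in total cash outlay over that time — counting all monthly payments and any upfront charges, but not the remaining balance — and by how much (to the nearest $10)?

Offer X: monthly rate = 15.5%/12 = 0.0129167; payment = 11,500 × 0.0129167 / (1 − (1+0.0129167)^−72) = $246.30.
Offer Y: monthly rate = 10.375%/12 = 0.0086458; payment = 11,500 × 0.0086458 / (1 − (1+0.0086458)^−72) = $215.23.
Over 12 months: Offer X costs 12 × $246.30 = $2,955.60; Offer Y costs 12 × $215.23 = $2,582.76.
Offer Y is cheaper by $2,955.60 − $2,582.76 = $372.84.

Offer Y by $370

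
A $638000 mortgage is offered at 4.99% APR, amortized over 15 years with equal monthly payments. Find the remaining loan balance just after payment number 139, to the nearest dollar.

$189,696

With monthly rate i = 4.99%/12 = 0.0041583, the balance after k of n payments is P · [(1+i)^n − (1+i)^k] / [(1+i)^n − 1].
(1+0.0041583)^180 = 2.11054888 and (1+0.0041583)^139 = 1.78034983, so the balance is 638,000 × (2.11054888 − 1.78034983) / (2.11054888 − 1) = $189,696.28.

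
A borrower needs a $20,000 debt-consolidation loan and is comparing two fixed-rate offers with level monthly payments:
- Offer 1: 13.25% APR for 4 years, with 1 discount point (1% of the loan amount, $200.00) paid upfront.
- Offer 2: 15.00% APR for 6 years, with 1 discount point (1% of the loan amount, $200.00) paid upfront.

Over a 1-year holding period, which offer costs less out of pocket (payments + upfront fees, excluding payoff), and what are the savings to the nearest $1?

Offer 1: monthly rate = 13.25%/12 = 0.0110417; payment = 20,000 × 0.0110417 / (1 − (1+0.0110417)^−48) = $539.03.
Offer 2: monthly rate = 15%/12 = 0.0125000; payment = 20,000 × 0.0125000 / (1 − (1+0.0125000)^−72) = $422.90.
Over 12 months: Offer 1 costs 12 × $539.03 + $200.00 = $6,668.36; Offer 2 costs 12 × $422.90 + $200.00 = $5,274.80.
Offer 2 is cheaper by $6,668.36 − $5,274.80 = $1,393.56.

Offer 2 by $1,394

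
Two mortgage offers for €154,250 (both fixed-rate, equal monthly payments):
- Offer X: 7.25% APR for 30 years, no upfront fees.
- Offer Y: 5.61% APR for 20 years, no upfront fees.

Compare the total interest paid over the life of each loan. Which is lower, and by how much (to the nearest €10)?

Offer Y by €121,850

Offer X: at 7.25% the monthly rate is 0.0060417, so the payment is 154,250 × 0.0060417 / (1 − 1.0060417^−360) = €1,052.26.
Total interest on Offer X = 360 × €1,052.26 − €154,250 = €224,563.60.
Offer Y: at 5.61% the monthly rate is 0.0046750, so the payment is 154,250 × 0.0046750 / (1 − 1.0046750^−240) = €1,070.67.
Total interest on Offer Y = 240 × €1,070.67 − €154,250 = €102,710.80.
Offer Y is lower by €121,852.80.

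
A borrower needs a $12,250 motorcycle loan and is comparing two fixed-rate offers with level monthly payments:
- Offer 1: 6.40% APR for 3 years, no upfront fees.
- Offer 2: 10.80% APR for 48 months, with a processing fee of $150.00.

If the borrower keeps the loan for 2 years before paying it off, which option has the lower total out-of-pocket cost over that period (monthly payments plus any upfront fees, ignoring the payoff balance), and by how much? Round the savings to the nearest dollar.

Offer 1: monthly rate = 6.4%/12 = 0.0053333; payment = 12,250 × 0.0053333 / (1 − (1+0.0053333)^−36) = $374.89.
Offer 2: monthly rate = 10.8%/12 = 0.0090000; payment = 12,250 × 0.0090000 / (1 − (1+0.0090000)^−48) = $315.42.
Over 24 months: Offer 1 costs 24 × $374.89 = $8,997.36; Offer 2 costs 24 × $315.42 + $150.00 = $7,720.08.
Offer 2 is cheaper by $8,997.36 − $7,720.08 = $1,277.28.

Offer 2 by $1,277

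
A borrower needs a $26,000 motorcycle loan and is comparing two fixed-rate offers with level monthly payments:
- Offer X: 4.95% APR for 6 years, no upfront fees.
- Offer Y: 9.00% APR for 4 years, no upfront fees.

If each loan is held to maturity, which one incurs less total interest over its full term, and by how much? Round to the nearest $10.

Offer X: monthly rate = 4.95%/12 = 0.0041250; payment = 26,000 × 0.0041250 / (1 − (1+0.0041250)^−72) = $418.13.
Total interest on Offer X = 72 × $418.13 − $26,000 = $4,105.36.
Offer Y: monthly rate = 9%/12 = 0.0075000; payment = 26,000 × 0.0075000 / (1 − (1+0.0075000)^−48) = $647.01.
Total interest on Offer Y = 48 × $647.01 − $26,000 = $5,056.48.
Offer X is lower by $951.12.

Offer X by $950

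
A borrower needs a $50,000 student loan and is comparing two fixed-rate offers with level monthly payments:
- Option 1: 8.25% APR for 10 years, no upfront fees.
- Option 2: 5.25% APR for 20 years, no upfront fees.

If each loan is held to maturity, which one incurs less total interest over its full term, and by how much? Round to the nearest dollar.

Option 1 by $7,270

Option 1: monthly rate = 8.25%/12 = 0.0068750; payment = 50,000 × 0.0068750 / (1 − (1+0.0068750)^−120) = $613.26.
Total interest on Option 1 = 120 × $613.26 − $50,000 = $23,591.20.
Option 2: at 5.25% the monthly rate is 0.0043750, so the payment is 50,000 × 0.0043750 / (1 − 1.0043750^−240) = $336.92.
Total interest on Option 2 = 240 × $336.92 − $50,000 = $30,860.80.
Option 1 is lower by $7,269.60.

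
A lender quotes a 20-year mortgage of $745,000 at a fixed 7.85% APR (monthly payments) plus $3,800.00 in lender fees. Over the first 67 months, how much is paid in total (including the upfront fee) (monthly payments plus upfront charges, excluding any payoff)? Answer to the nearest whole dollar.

$416,661

At 7.85% the monthly rate is 0.0065417, so the payment is 745,000 × 0.0065417 / (1 − 1.0065417^−240) = $6,162.11.
Total outlay = 67 × $6,162.11 + $3,800.00 = $416,661.37.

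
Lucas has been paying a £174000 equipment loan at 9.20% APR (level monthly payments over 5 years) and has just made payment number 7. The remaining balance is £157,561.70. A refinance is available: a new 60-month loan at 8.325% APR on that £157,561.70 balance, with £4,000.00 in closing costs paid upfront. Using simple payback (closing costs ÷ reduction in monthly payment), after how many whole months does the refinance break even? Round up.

Current payment = 174,000 × 9.2%/12 / (1 − (1+0.0076667)^−60) = £3,628.87.
Refinanced payment = 157,561.70 × 0.0069375 / (1 − (1+0.0069375)^−60) = £3,219.35.
Monthly savings = £3,628.87 − £3,219.35 = £409.52.
Break-even = £4,000.00 / £409.52 = 9.77 → 10 months.

10 months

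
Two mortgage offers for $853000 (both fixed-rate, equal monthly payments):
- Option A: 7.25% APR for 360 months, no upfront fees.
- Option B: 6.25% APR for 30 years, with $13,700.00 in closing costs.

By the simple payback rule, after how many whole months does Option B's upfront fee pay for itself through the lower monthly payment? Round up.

25 months

Option A: monthly rate = 7.25%/12 = 0.0060417; payment = 853,000 × 0.0060417 / (1 − (1+0.0060417)^−360) = $5,818.96.
Option B: at 6.25% the monthly rate is 0.0052083, so the payment is 853,000 × 0.0052083 / (1 − 1.0052083^−360) = $5,252.07.
Monthly savings = $5,818.96 − $5,252.07 = $566.89.
Break-even = $13,700.00 / $566.89 = 24.17 → 25 months.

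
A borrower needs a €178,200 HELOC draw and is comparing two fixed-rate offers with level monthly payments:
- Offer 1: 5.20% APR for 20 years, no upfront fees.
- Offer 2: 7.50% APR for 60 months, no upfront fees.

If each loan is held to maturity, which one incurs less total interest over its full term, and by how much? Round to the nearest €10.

Offer 2 by €72,750

Offer 1: monthly rate = 5.2%/12 = 0.0043333; payment = 178,200 × 0.0043333 / (1 − (1+0.0043333)^−240) = €1,195.82.
Total interest on Offer 1 = 240 × €1,195.82 − €178,200 = €108,796.80.
Offer 2: monthly rate = 7.5%/12 = 0.0062500; payment = 178,200 × 0.0062500 / (1 − (1+0.0062500)^−60) = €3,570.76.
Total interest on Offer 2 = 60 × €3,570.76 − €178,200 = €36,045.60.
Offer 2 is lower by €72,751.20.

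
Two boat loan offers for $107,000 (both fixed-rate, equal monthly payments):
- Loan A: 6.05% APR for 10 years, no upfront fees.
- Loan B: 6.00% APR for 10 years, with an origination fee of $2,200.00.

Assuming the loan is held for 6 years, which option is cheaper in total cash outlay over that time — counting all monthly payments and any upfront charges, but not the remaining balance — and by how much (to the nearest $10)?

Loan A: monthly rate = 6.05%/12 = 0.0050417; payment = 107,000 × 0.0050417 / (1 − (1+0.0050417)^−120) = $1,190.61.
Loan B: monthly rate = 6%/12 = 0.0050000; payment = 107,000 × 0.0050000 / (1 − (1+0.0050000)^−120) = $1,187.92.
Over 72 months: Loan A costs 72 × $1,190.61 = $85,723.92; Loan B costs 72 × $1,187.92 + $2,200.00 = $87,730.24.
Loan A is cheaper by $87,730.24 − $85,723.92 = $2,006.32.

Loan A by $2,010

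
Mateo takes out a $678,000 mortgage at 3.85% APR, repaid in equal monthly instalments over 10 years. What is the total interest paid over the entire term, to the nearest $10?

$139,940

Monthly rate = 3.85%/12 = 0.0032083; payment = 678,000 × 0.0032083 / (1 − (1+0.0032083)^−120) = $6,816.19.
Total paid = 120 × $6,816.19 = $817,942.80; interest = $817,942.80 − $678,000 = $139,942.80.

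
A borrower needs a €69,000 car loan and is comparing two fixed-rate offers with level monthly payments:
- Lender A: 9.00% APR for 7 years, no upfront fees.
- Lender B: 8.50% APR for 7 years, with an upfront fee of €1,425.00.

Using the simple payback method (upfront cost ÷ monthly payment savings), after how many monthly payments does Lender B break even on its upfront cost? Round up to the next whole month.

Lender A: at 9.00% the monthly rate is 0.0075000, so the payment is 69,000 × 0.0075000 / (1 − 1.0075000^−84) = €1,110.15.
Lender B: at 8.50% the monthly rate is 0.0070833, so the payment is 69,000 × 0.0070833 / (1 − 1.0070833^−84) = €1,092.72.
Monthly savings = €1,110.15 − €1,092.72 = €17.43.
Break-even = €1,425.00 / €17.43 = 81.76 → 82 months.

82 months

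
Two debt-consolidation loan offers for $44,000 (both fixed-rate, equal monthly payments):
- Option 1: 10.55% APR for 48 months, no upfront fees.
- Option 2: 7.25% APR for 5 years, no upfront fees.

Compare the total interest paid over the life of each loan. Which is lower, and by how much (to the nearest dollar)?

Option 1: monthly rate = 10.55%/12 = 0.0087917; payment = 44,000 × 0.0087917 / (1 − (1+0.0087917)^−48) = $1,127.61.
Total interest on Option 1 = 48 × $1,127.61 − $44,000 = $10,125.28.
Option 2: at 7.25% the monthly rate is 0.0060417, so the payment is 44,000 × 0.0060417 / (1 − 1.0060417^−60) = $876.45.
Total interest on Option 2 = 60 × $876.45 − $44,000 = $8,587.00.
Option 2 is lower by $1,538.28.

Option 2 by $1,538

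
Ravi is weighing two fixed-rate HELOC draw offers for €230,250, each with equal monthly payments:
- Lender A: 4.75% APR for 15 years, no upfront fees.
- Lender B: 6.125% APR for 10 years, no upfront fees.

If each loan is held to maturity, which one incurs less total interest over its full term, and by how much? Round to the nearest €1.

Lender B by €13,886

Lender A: at 4.75% the monthly rate is 0.0039583, so the payment is 230,250 × 0.0039583 / (1 − 1.0039583^−180) = €1,790.96.
Total interest on Lender A = 180 × €1,790.96 − €230,250 = €92,122.80.
Lender B: at 6.125% the monthly rate is 0.0051042, so the payment is 230,250 × 0.0051042 / (1 − 1.0051042^−120) = €2,570.72.
Total interest on Lender B = 120 × €2,570.72 − €230,250 = €78,236.40.
Lender B is lower by €13,886.40.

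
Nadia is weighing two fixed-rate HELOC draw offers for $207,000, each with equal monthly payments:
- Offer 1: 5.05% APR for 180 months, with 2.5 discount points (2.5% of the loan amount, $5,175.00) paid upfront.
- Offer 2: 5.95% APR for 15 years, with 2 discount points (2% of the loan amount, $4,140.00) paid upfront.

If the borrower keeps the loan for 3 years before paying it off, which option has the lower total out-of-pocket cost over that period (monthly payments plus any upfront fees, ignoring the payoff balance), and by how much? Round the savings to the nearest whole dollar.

Offer 1 by $2,524

Offer 1: monthly rate = 5.05%/12 = 0.0042083; payment = 207,000 × 0.0042083 / (1 − (1+0.0042083)^−180) = $1,642.34.
Offer 2: at 5.95% the monthly rate is 0.0049583, so the payment is 207,000 × 0.0049583 / (1 − 1.0049583^−180) = $1,741.20.
Over 36 months: Offer 1 costs 36 × $1,642.34 + $5,175.00 = $64,299.24; Offer 2 costs 36 × $1,741.20 + $4,140.00 = $66,823.20.
Offer 1 is cheaper by $66,823.20 − $64,299.24 = $2,523.96.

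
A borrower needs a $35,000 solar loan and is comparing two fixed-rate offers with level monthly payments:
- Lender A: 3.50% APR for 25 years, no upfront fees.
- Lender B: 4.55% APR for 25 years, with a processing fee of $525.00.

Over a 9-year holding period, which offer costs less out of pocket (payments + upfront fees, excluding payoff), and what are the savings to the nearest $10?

Lender A: monthly rate = 3.5%/12 = 0.0029167; payment = 35,000 × 0.0029167 / (1 − (1+0.0029167)^−300) = $175.22.
Lender B: at 4.55% the monthly rate is 0.0037917, so the payment is 35,000 × 0.0037917 / (1 − 1.0037917^−300) = $195.54.
Over 108 months: Lender A costs 108 × $175.22 = $18,923.76; Lender B costs 108 × $195.54 + $525.00 = $21,643.32.
Lender A is cheaper by $21,643.32 − $18,923.76 = $2,719.56.

Lender A by $2,720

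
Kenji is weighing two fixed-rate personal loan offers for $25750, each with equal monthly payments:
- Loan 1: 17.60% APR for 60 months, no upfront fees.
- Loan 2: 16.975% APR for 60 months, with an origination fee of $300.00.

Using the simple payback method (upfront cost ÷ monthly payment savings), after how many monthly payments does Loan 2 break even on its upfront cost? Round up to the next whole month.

Loan 1: at 17.60% the monthly rate is 0.0146667, so the payment is 25,750 × 0.0146667 / (1 − 1.0146667^−60) = $648.29.
Loan 2: monthly rate = 16.975%/12 = 0.0141458; payment = 25,750 × 0.0141458 / (1 − (1+0.0141458)^−60) = $639.61.
Monthly savings = $648.29 − $639.61 = $8.68.
Break-even = $300.00 / $8.68 = 34.56 → 35 months.

35 months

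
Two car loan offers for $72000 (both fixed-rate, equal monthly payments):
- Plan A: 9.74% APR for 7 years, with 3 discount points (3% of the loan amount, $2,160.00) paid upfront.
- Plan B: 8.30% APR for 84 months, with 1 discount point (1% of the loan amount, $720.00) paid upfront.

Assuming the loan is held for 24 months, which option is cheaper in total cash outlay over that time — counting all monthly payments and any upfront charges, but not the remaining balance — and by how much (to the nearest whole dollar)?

Plan B by $2,703

Plan A: at 9.74% the monthly rate is 0.0081167, so the payment is 72,000 × 0.0081167 / (1 − 1.0081167^−84) = $1,185.63.
Plan B: at 8.30% the monthly rate is 0.0069167, so the payment is 72,000 × 0.0069167 / (1 − 1.0069167^−84) = $1,133.00.
Over 24 months: Plan A costs 24 × $1,185.63 + $2,160.00 = $30,615.12; Plan B costs 24 × $1,133.00 + $720.00 = $27,912.00.
Plan B is cheaper by $30,615.12 − $27,912.00 = $2,703.12.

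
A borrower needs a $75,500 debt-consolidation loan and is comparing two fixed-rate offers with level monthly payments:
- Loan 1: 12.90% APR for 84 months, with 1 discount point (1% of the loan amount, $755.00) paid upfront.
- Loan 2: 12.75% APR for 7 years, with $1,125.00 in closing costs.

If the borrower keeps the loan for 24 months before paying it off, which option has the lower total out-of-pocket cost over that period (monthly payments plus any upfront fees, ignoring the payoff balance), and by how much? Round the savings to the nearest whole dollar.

Loan 1: monthly rate = 12.9%/12 = 0.0107500; payment = 75,500 × 0.0107500 / (1 − (1+0.0107500)^−84) = $1,369.39.
Loan 2: at 12.75% the monthly rate is 0.0106250, so the payment is 75,500 × 0.0106250 / (1 − 1.0106250^−84) = $1,363.25.
Over 24 months: Loan 1 costs 24 × $1,369.39 + $755.00 = $33,620.36; Loan 2 costs 24 × $1,363.25 + $1,125.00 = $33,843.00.
Loan 1 is cheaper by $33,843.00 − $33,620.36 = $222.64.

Loan 1 by $223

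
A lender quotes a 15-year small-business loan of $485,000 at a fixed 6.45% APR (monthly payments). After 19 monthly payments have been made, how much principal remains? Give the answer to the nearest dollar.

With monthly rate i = 6.45%/12 = 0.0053750, the balance after k of n payments is P · [(1+i)^n − (1+i)^k] / [(1+i)^n − 1].
(1+0.0053750)^180 = 2.62454914 and (1+0.0053750)^19 = 1.10721906, so the balance is 485,000 × (2.62454914 − 1.10721906) / (2.62454914 − 1) = $452,990.35.

$452,990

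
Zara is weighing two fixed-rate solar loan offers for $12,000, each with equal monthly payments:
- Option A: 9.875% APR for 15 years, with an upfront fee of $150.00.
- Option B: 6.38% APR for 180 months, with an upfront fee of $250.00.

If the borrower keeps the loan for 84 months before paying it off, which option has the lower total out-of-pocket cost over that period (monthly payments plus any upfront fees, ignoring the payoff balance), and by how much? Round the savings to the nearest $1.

Option B by $1,941

Option A: at 9.875% the monthly rate is 0.0082292, so the payment is 12,000 × 0.0082292 / (1 − 1.0082292^−180) = $128.04.
Option B: monthly rate = 6.38%/12 = 0.0053167; payment = 12,000 × 0.0053167 / (1 − (1+0.0053167)^−180) = $103.74.
Over 84 months: Option A costs 84 × $128.04 + $150.00 = $10,905.36; Option B costs 84 × $103.74 + $250.00 = $8,964.16.
Option B is cheaper by $10,905.36 − $8,964.16 = $1,941.20.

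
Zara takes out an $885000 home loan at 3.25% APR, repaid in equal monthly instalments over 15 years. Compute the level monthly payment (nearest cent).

$6,218.62

Monthly rate = 3.25%/12 = 0.0027083; payment = 885,000 × 0.0027083 / (1 − (1+0.0027083)^−180) = $6,218.62.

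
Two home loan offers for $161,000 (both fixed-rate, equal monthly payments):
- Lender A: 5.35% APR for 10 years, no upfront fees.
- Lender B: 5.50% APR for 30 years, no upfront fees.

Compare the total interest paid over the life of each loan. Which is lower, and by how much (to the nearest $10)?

Lender A: at 5.35% the monthly rate is 0.0044583, so the payment is 161,000 × 0.0044583 / (1 − 1.0044583^−120) = $1,735.33.
Total interest on Lender A = 120 × $1,735.33 − $161,000 = $47,239.60.
Lender B: monthly rate = 5.5%/12 = 0.0045833; payment = 161,000 × 0.0045833 / (1 − (1+0.0045833)^−360) = $914.14.
Total interest on Lender B = 360 × $914.14 − $161,000 = $168,090.40.
Lender A is lower by $120,850.80.

Lender A by $120,850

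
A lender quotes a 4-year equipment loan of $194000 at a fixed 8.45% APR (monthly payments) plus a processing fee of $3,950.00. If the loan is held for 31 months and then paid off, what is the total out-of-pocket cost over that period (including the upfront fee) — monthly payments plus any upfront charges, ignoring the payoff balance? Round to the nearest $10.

$152,040

At 8.45% the monthly rate is 0.0070417, so the payment is 194,000 × 0.0070417 / (1 − 1.0070417^−48) = $4,777.19.
Total outlay = 31 × $4,777.19 + $3,950.00 = $152,042.89.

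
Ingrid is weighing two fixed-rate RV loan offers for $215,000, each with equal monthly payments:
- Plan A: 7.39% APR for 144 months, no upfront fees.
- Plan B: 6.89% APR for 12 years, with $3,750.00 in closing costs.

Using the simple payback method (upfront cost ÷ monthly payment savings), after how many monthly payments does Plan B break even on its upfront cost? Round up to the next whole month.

Plan A: monthly rate = 7.39%/12 = 0.0061583; payment = 215,000 × 0.0061583 / (1 − (1+0.0061583)^−144) = $2,255.97.
Plan B: at 6.89% the monthly rate is 0.0057417, so the payment is 215,000 × 0.0057417 / (1 − 1.0057417^−144) = $2,198.43.
Monthly savings = $2,255.97 − $2,198.43 = $57.54.
Break-even = $3,750.00 / $57.54 = 65.17 → 66 months.

66 months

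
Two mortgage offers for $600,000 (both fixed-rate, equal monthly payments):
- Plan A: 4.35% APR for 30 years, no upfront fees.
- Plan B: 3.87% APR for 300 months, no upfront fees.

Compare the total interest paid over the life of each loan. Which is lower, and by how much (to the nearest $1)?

Plan B by $138,040

Plan A: monthly rate = 4.35%/12 = 0.0036250; payment = 600,000 × 0.0036250 / (1 − (1+0.0036250)^−360) = $2,986.87.
Total interest on Plan A = 360 × $2,986.87 − $600,000 = $475,273.20.
Plan B: monthly rate = 3.87%/12 = 0.0032250; payment = 600,000 × 0.0032250 / (1 − (1+0.0032250)^−300) = $3,124.11.
Total interest on Plan B = 300 × $3,124.11 − $600,000 = $337,233.00.
Plan B is lower by $138,040.20.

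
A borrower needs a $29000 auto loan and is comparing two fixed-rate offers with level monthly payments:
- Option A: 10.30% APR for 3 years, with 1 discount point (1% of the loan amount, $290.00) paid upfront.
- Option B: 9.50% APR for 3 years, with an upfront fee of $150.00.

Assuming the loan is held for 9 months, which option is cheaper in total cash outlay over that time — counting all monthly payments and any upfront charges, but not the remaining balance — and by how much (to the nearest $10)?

Option A: monthly rate = 10.3%/12 = 0.0085833; payment = 29,000 × 0.0085833 / (1 − (1+0.0085833)^−36) = $939.84.
Option B: monthly rate = 9.5%/12 = 0.0079167; payment = 29,000 × 0.0079167 / (1 − (1+0.0079167)^−36) = $928.96.
Over 9 months: Option A costs 9 × $939.84 + $290.00 = $8,748.56; Option B costs 9 × $928.96 + $150.00 = $8,510.64.
Option B is cheaper by $8,748.56 − $8,510.64 = $237.92.

Option B by $240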